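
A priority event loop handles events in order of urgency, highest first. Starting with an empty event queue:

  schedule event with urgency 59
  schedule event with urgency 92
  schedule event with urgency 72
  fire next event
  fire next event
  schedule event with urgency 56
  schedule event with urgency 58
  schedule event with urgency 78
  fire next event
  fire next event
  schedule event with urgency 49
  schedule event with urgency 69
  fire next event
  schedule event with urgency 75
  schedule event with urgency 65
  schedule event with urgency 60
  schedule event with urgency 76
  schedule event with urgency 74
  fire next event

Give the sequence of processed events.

insert 59 → {59}
insert 92 → {92, 59}
insert 72 → {92, 72, 59}
fire next event → 92; now {72, 59}
fire next event → 72; now {59}
insert 56 → {59, 56}
insert 58 → {59, 58, 56}
insert 78 → {78, 59, 58, 56}
fire next event → 78; now {59, 58, 56}
fire next event → 59; now {58, 56}
insert 49 → {58, 56, 49}
insert 69 → {69, 58, 56, 49}
fire next event → 69; now {58, 56, 49}
insert 75 → {75, 58, 56, 49}
insert 65 → {75, 65, 58, 56, 49}
insert 60 → {75, 65, 60, 58, 56, 49}
insert 76 → {76, 75, 65, 60, 58, 56, 49}
insert 74 → {76, 75, 74, 65, 60, 58, 56, 49}
fire next event → 76; now {75, 74, 65, 60, 58, 56, 49}

92 → 72 → 78 → 59 → 69 → 76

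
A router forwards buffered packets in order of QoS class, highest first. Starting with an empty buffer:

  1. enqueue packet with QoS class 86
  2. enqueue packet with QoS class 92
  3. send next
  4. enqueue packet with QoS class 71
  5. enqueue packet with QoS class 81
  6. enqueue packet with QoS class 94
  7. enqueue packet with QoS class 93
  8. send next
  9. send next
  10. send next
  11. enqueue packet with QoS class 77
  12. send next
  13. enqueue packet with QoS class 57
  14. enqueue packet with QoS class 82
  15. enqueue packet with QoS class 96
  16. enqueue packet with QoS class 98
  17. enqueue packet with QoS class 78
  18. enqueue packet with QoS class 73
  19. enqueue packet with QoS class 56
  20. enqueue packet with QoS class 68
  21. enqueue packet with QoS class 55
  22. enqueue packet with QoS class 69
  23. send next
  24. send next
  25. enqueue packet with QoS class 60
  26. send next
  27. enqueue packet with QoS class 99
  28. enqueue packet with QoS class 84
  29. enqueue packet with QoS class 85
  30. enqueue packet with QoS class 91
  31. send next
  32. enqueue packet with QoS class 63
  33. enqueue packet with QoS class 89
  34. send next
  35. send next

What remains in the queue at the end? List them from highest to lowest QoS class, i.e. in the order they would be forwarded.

insert 86 → {86}
insert 92 → {92, 86}
send next → 92; now {86}
insert 71 → {86, 71}
insert 81 → {86, 81, 71}
insert 94 → {94, 86, 81, 71}
insert 93 → {94, 93, 86, 81, 71}
send next → 94; now {93, 86, 81, 71}
send next → 93; now {86, 81, 71}
send next → 86; now {81, 71}
insert 77 → {81, 77, 71}
send next → 81; now {77, 71}
insert 57 → {77, 71, 57}
insert 82 → {82, 77, 71, 57}
insert 96 → {96, 82, 77, 71, 57}
insert 98 → {98, 96, 82, 77, 71, 57}
insert 78 → {98, 96, 82, 78, 77, 71, 57}
insert 73 → {98, 96, 82, 78, 77, 73, 71, 57}
insert 56 → {98, 96, 82, 78, 77, 73, 71, 57, 56}
insert 68 → {98, 96, 82, 78, 77, 73, 71, 68, 57, 56}
insert 55 → {98, 96, 82, 78, 77, 73, 71, 68, 57, 56, 55}
insert 69 → {98, 96, 82, 78, 77, 73, 71, 69, 68, 57, 56, 55}
send next → 98; now {96, 82, 78, 77, 73, 71, 69, 68, 57, 56, 55}
send next → 96; now {82, 78, 77, 73, 71, 69, 68, 57, 56, 55}
insert 60 → {82, 78, 77, 73, 71, 69, 68, 60, 57, 56, 55}
send next → 82; now {78, 77, 73, 71, 69, 68, 60, 57, 56, 55}
insert 99 → {99, 78, 77, 73, 71, 69, 68, 60, 57, 56, 55}
insert 84 → {99, 84, 78, 77, 73, 71, 69, 68, 60, 57, 56, 55}
insert 85 → {99, 85, 84, 78, 77, 73, 71, 69, 68, 60, 57, 56, 55}
insert 91 → {99, 91, 85, 84, 78, 77, 73, 71, 69, 68, 60, 57, 56, 55}
send next → 99; now {91, 85, 84, 78, 77, 73, 71, 69, 68, 60, 57, 56, 55}
insert 63 → {91, 85, 84, 78, 77, 73, 71, 69, 68, 63, 60, 57, 56, 55}
insert 89 → {91, 89, 85, 84, 78, 77, 73, 71, 69, 68, 63, 60, 57, 56, 55}
send next → 91; now {89, 85, 84, 78, 77, 73, 71, 69, 68, 63, 60, 57, 56, 55}
send next → 89; now {85, 84, 78, 77, 73, 71, 69, 68, 63, 60, 57, 56, 55}

85, 84, 78, 77, 73, 71, 69, 68, 63, 60, 57, 56, 55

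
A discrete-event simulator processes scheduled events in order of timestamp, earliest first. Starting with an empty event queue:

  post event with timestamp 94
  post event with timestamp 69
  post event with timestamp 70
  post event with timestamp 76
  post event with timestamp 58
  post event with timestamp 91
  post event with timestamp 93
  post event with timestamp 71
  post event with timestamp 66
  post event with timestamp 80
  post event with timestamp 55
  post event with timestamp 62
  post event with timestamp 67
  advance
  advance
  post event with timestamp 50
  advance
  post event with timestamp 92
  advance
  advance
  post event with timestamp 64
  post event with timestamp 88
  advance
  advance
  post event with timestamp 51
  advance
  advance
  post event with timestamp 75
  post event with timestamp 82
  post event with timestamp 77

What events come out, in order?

insert 94 → {94}
insert 69 → {69, 94}
insert 70 → {69, 70, 94}
insert 76 → {69, 70, 76, 94}
insert 58 → {58, 69, 70, 76, 94}
insert 91 → {58, 69, 70, 76, 91, 94}
insert 93 → {58, 69, 70, 76, 91, 93, 94}
insert 71 → {58, 69, 70, 71, 76, 91, 93, 94}
insert 66 → {58, 66, 69, 70, 71, 76, 91, 93, 94}
insert 80 → {58, 66, 69, 70, 71, 76, 80, 91, 93, 94}
insert 55 → {55, 58, 66, 69, 70, 71, 76, 80, 91, 93, 94}
insert 62 → {55, 58, 62, 66, 69, 70, 71, 76, 80, 91, 93, 94}
insert 67 → {55, 58, 62, 66, 67, 69, 70, 71, 76, 80, 91, 93, 94}
advance → 55; now {58, 62, 66, 67, 69, 70, 71, 76, 80, 91, 93, 94}
advance → 58; now {62, 66, 67, 69, 70, 71, 76, 80, 91, 93, 94}
insert 50 → {50, 62, 66, 67, 69, 70, 71, 76, 80, 91, 93, 94}
advance → 50; now {62, 66, 67, 69, 70, 71, 76, 80, 91, 93, 94}
insert 92 → {62, 66, 67, 69, 70, 71, 76, 80, 91, 92, 93, 94}
advance → 62; now {66, 67, 69, 70, 71, 76, 80, 91, 92, 93, 94}
advance → 66; now {67, 69, 70, 71, 76, 80, 91, 92, 93, 94}
insert 64 → {64, 67, 69, 70, 71, 76, 80, 91, 92, 93, 94}
insert 88 → {64, 67, 69, 70, 71, 76, 80, 88, 91, 92, 93, 94}
advance → 64; now {67, 69, 70, 71, 76, 80, 88, 91, 92, 93, 94}
advance → 67; now {69, 70, 71, 76, 80, 88, 91, 92, 93, 94}
insert 51 → {51, 69, 70, 71, 76, 80, 88, 91, 92, 93, 94}
advance → 51; now {69, 70, 71, 76, 80, 88, 91, 92, 93, 94}
advance → 69; now {70, 71, 76, 80, 88, 91, 92, 93, 94}
insert 75 → {70, 71, 75, 76, 80, 88, 91, 92, 93, 94}
insert 82 → {70, 71, 75, 76, 80, 82, 88, 91, 92, 93, 94}
insert 77 → {70, 71, 75, 76, 77, 80, 82, 88, 91, 92, 93, 94}

55 → 58 → 50 → 62 → 66 → 64 → 67 → 51 → 69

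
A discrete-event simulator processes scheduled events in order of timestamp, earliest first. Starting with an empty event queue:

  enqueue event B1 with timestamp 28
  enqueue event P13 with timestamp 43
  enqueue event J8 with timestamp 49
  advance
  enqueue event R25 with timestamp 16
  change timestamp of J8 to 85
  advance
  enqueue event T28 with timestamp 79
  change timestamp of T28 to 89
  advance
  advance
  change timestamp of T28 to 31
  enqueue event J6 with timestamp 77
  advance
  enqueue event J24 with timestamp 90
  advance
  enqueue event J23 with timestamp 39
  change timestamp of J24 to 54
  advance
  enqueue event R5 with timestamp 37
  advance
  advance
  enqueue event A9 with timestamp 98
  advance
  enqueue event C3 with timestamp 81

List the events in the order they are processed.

add B1 (timestamp 28) → {B1:28}
add P13 (timestamp 43) → {B1:28, P13:43}
add J8 (timestamp 49) → {B1:28, P13:43, J8:49}
advance → B1; now {P13:43, J8:49}
add R25 (timestamp 16) → {R25:16, P13:43, J8:49}
update J8 to timestamp 85 → {R25:16, P13:43, J8:85}
advance → R25; now {P13:43, J8:85}
add T28 (timestamp 79) → {P13:43, T28:79, J8:85}
update T28 to timestamp 89 → {P13:43, J8:85, T28:89}
advance → P13; now {J8:85, T28:89}
advance → J8; now {T28:89}
update T28 to timestamp 31 → {T28:31}
add J6 (timestamp 77) → {T28:31, J6:77}
advance → T28; now {J6:77}
add J24 (timestamp 90) → {J6:77, J24:90}
advance → J6; now {J24:90}
add J23 (timestamp 39) → {J23:39, J24:90}
update J24 to timestamp 54 → {J23:39, J24:54}
advance → J23; now {J24:54}
add R5 (timestamp 37) → {R5:37, J24:54}
advance → R5; now {J24:54}
advance → J24; now {}
add A9 (timestamp 98) → {A9:98}
advance → A9; now {}
add C3 (timestamp 81) → {C3:81}

B1, R25, P13, J8, T28, J6, J23, R5, J24, A9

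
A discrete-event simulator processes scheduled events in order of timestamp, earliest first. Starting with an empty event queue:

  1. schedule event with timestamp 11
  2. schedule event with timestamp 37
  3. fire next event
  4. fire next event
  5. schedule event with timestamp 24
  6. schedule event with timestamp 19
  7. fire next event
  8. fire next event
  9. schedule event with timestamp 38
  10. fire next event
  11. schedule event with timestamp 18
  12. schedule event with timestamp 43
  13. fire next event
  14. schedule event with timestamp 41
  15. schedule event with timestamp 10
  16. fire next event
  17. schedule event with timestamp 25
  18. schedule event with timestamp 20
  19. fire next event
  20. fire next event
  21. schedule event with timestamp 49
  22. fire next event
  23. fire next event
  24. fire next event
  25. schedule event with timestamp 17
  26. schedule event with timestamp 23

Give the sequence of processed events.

11, 37, 19, 24, 38, 18, 10, 20, 25, 41, 43, 49

insert 11 → {11}
insert 37 → {11, 37}
fire next event → 11; now {37}
fire next event → 37; now {}
insert 24 → {24}
insert 19 → {19, 24}
fire next event → 19; now {24}
fire next event → 24; now {}
insert 38 → {38}
fire next event → 38; now {}
insert 18 → {18}
insert 43 → {18, 43}
fire next event → 18; now {43}
insert 41 → {41, 43}
insert 10 → {10, 41, 43}
fire next event → 10; now {41, 43}
insert 25 → {25, 41, 43}
insert 20 → {20, 25, 41, 43}
fire next event → 20; now {25, 41, 43}
fire next event → 25; now {41, 43}
insert 49 → {41, 43, 49}
fire next event → 41; now {43, 49}
fire next event → 43; now {49}
fire next event → 49; now {}
insert 17 → {17}
insert 23 → {17, 23}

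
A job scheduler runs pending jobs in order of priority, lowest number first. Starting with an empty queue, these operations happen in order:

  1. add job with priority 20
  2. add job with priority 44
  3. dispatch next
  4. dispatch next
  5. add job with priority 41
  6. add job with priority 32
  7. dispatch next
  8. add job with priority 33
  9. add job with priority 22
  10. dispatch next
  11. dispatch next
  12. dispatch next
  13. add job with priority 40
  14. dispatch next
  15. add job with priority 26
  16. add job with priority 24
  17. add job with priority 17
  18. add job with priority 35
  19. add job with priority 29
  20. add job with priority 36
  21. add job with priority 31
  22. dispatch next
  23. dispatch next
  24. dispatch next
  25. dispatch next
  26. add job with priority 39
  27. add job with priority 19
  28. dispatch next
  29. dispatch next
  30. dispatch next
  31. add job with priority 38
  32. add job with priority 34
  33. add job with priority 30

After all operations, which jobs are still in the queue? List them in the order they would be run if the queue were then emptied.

insert 20 → {20}
insert 44 → {20, 44}
dispatch next → 20; now {44}
dispatch next → 44; now {}
insert 41 → {41}
insert 32 → {32, 41}
dispatch next → 32; now {41}
insert 33 → {33, 41}
insert 22 → {22, 33, 41}
dispatch next → 22; now {33, 41}
dispatch next → 33; now {41}
dispatch next → 41; now {}
insert 40 → {40}
dispatch next → 40; now {}
insert 26 → {26}
insert 24 → {24, 26}
insert 17 → {17, 24, 26}
insert 35 → {17, 24, 26, 35}
insert 29 → {17, 24, 26, 29, 35}
insert 36 → {17, 24, 26, 29, 35, 36}
insert 31 → {17, 24, 26, 29, 31, 35, 36}
dispatch next → 17; now {24, 26, 29, 31, 35, 36}
dispatch next → 24; now {26, 29, 31, 35, 36}
dispatch next → 26; now {29, 31, 35, 36}
dispatch next → 29; now {31, 35, 36}
insert 39 → {31, 35, 36, 39}
insert 19 → {19, 31, 35, 36, 39}
dispatch next → 19; now {31, 35, 36, 39}
dispatch next → 31; now {35, 36, 39}
dispatch next → 35; now {36, 39}
insert 38 → {36, 38, 39}
insert 34 → {34, 36, 38, 39}
insert 30 → {30, 34, 36, 38, 39}

[30, 34, 36, 38, 39]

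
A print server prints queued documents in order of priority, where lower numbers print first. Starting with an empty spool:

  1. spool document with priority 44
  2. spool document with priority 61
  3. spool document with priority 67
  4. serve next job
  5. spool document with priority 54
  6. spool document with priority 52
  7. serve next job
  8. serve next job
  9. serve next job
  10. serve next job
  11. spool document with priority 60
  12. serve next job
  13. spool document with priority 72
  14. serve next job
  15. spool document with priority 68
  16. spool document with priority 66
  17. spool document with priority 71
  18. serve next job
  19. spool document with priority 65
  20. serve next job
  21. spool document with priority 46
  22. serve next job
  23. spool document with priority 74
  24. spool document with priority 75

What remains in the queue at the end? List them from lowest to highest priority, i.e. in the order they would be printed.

insert 44 → {44}
insert 61 → {44, 61}
insert 67 → {44, 61, 67}
serve next job → 44; now {61, 67}
insert 54 → {54, 61, 67}
insert 52 → {52, 54, 61, 67}
serve next job → 52; now {54, 61, 67}
serve next job → 54; now {61, 67}
serve next job → 61; now {67}
serve next job → 67; now {}
insert 60 → {60}
serve next job → 60; now {}
insert 72 → {72}
serve next job → 72; now {}
insert 68 → {68}
insert 66 → {66, 68}
insert 71 → {66, 68, 71}
serve next job → 66; now {68, 71}
insert 65 → {65, 68, 71}
serve next job → 65; now {68, 71}
insert 46 → {46, 68, 71}
serve next job → 46; now {68, 71}
insert 74 → {68, 71, 74}
insert 75 → {68, 71, 74, 75}

68 → 71 → 74 → 75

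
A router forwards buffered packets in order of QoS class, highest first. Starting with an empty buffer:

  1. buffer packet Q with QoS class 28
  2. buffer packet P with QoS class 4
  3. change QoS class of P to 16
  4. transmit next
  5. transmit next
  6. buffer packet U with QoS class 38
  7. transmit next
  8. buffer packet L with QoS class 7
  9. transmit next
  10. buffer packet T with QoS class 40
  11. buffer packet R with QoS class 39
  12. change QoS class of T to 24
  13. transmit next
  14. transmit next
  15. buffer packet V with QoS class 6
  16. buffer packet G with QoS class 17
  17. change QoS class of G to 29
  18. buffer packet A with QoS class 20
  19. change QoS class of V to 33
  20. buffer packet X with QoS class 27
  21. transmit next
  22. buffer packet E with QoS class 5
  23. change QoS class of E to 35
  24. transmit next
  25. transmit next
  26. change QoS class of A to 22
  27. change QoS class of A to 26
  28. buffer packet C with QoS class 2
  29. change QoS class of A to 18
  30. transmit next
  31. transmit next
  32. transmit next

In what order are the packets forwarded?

add Q (QoS class 28) → {Q:28}
add P (QoS class 4) → {Q:28, P:4}
update P to QoS class 16 → {Q:28, P:16}
transmit next → Q; now {P:16}
transmit next → P; now {}
add U (QoS class 38) → {U:38}
transmit next → U; now {}
add L (QoS class 7) → {L:7}
transmit next → L; now {}
add T (QoS class 40) → {T:40}
add R (QoS class 39) → {T:40, R:39}
update T to QoS class 24 → {R:39, T:24}
transmit next → R; now {T:24}
transmit next → T; now {}
add V (QoS class 6) → {V:6}
add G (QoS class 17) → {G:17, V:6}
update G to QoS class 29 → {G:29, V:6}
add A (QoS class 20) → {G:29, A:20, V:6}
update V to QoS class 33 → {V:33, G:29, A:20}
add X (QoS class 27) → {V:33, G:29, X:27, A:20}
transmit next → V; now {G:29, X:27, A:20}
add E (QoS class 5) → {G:29, X:27, A:20, E:5}
update E to QoS class 35 → {E:35, G:29, X:27, A:20}
transmit next → E; now {G:29, X:27, A:20}
transmit next → G; now {X:27, A:20}
update A to QoS class 22 → {X:27, A:22}
update A to QoS class 26 → {X:27, A:26}
add C (QoS class 2) → {X:27, A:26, C:2}
update A to QoS class 18 → {X:27, A:18, C:2}
transmit next → X; now {A:18, C:2}
transmit next → A; now {C:2}
transmit next → C; now {}

Q → P → U → L → R → T → V → E → G → X → A → C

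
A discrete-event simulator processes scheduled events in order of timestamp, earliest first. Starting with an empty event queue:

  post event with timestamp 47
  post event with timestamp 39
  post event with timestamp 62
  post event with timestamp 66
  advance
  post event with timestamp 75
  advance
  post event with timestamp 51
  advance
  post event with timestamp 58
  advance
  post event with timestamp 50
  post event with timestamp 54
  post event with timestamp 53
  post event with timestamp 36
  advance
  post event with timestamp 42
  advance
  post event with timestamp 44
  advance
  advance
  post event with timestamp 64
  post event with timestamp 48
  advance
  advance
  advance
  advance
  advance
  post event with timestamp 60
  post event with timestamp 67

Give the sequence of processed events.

39 → 47 → 51 → 58 → 36 → 42 → 44 → 50 → 48 → 53 → 54 → 62 → 64

insert 47 → {47}
insert 39 → {39, 47}
insert 62 → {39, 47, 62}
insert 66 → {39, 47, 62, 66}
advance → 39; now {47, 62, 66}
insert 75 → {47, 62, 66, 75}
advance → 47; now {62, 66, 75}
insert 51 → {51, 62, 66, 75}
advance → 51; now {62, 66, 75}
insert 58 → {58, 62, 66, 75}
advance → 58; now {62, 66, 75}
insert 50 → {50, 62, 66, 75}
insert 54 → {50, 54, 62, 66, 75}
insert 53 → {50, 53, 54, 62, 66, 75}
insert 36 → {36, 50, 53, 54, 62, 66, 75}
advance → 36; now {50, 53, 54, 62, 66, 75}
insert 42 → {42, 50, 53, 54, 62, 66, 75}
advance → 42; now {50, 53, 54, 62, 66, 75}
insert 44 → {44, 50, 53, 54, 62, 66, 75}
advance → 44; now {50, 53, 54, 62, 66, 75}
advance → 50; now {53, 54, 62, 66, 75}
insert 64 → {53, 54, 62, 64, 66, 75}
insert 48 → {48, 53, 54, 62, 64, 66, 75}
advance → 48; now {53, 54, 62, 64, 66, 75}
advance → 53; now {54, 62, 64, 66, 75}
advance → 54; now {62, 64, 66, 75}
advance → 62; now {64, 66, 75}
advance → 64; now {66, 75}
insert 60 → {60, 66, 75}
insert 67 → {60, 66, 67, 75}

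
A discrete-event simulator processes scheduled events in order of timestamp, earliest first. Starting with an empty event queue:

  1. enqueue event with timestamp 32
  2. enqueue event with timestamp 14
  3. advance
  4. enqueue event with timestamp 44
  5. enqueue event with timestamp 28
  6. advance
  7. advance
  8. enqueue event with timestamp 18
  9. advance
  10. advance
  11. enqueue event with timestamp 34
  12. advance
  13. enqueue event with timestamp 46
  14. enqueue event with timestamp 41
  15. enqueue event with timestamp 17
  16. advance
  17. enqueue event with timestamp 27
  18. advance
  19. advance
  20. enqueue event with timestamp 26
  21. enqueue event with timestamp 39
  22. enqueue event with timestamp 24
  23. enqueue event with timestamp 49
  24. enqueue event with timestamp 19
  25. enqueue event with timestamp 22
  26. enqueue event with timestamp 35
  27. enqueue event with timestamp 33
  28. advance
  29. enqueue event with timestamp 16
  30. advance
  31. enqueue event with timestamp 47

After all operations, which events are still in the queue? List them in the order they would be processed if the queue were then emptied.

insert 32 → {32}
insert 14 → {14, 32}
advance → 14; now {32}
insert 44 → {32, 44}
insert 28 → {28, 32, 44}
advance → 28; now {32, 44}
advance → 32; now {44}
insert 18 → {18, 44}
advance → 18; now {44}
advance → 44; now {}
insert 34 → {34}
advance → 34; now {}
insert 46 → {46}
insert 41 → {41, 46}
insert 17 → {17, 41, 46}
advance → 17; now {41, 46}
insert 27 → {27, 41, 46}
advance → 27; now {41, 46}
advance → 41; now {46}
insert 26 → {26, 46}
insert 39 → {26, 39, 46}
insert 24 → {24, 26, 39, 46}
insert 49 → {24, 26, 39, 46, 49}
insert 19 → {19, 24, 26, 39, 46, 49}
insert 22 → {19, 22, 24, 26, 39, 46, 49}
insert 35 → {19, 22, 24, 26, 35, 39, 46, 49}
insert 33 → {19, 22, 24, 26, 33, 35, 39, 46, 49}
advance → 19; now {22, 24, 26, 33, 35, 39, 46, 49}
insert 16 → {16, 22, 24, 26, 33, 35, 39, 46, 49}
advance → 16; now {22, 24, 26, 33, 35, 39, 46, 49}
insert 47 → {22, 24, 26, 33, 35, 39, 46, 47, 49}

22, 24, 26, 33, 35, 39, 46, 47, 49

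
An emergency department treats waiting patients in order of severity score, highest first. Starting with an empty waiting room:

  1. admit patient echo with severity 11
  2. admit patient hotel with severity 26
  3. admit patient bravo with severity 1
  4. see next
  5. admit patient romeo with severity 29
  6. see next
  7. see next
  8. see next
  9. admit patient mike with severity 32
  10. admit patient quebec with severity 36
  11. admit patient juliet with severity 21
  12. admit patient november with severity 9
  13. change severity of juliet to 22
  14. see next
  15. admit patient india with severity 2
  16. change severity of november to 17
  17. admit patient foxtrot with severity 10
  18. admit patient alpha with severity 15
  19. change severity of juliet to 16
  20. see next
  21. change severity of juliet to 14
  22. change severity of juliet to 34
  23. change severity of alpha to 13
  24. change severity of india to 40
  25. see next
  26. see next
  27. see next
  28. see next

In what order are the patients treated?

add echo (severity 11) → {echo:11}
add hotel (severity 26) → {hotel:26, echo:11}
add bravo (severity 1) → {hotel:26, echo:11, bravo:1}
see next → hotel; now {echo:11, bravo:1}
add romeo (severity 29) → {romeo:29, echo:11, bravo:1}
see next → romeo; now {echo:11, bravo:1}
see next → echo; now {bravo:1}
see next → bravo; now {}
add mike (severity 32) → {mike:32}
add quebec (severity 36) → {quebec:36, mike:32}
add juliet (severity 21) → {quebec:36, mike:32, juliet:21}
add november (severity 9) → {quebec:36, mike:32, juliet:21, november:9}
update juliet to severity 22 → {quebec:36, mike:32, juliet:22, november:9}
see next → quebec; now {mike:32, juliet:22, november:9}
add india (severity 2) → {mike:32, juliet:22, november:9, india:2}
update november to severity 17 → {mike:32, juliet:22, november:17, india:2}
add foxtrot (severity 10) → {mike:32, juliet:22, november:17, foxtrot:10, india:2}
add alpha (severity 15) → {mike:32, juliet:22, november:17, alpha:15, foxtrot:10, india:2}
update juliet to severity 16 → {mike:32, november:17, juliet:16, alpha:15, foxtrot:10, india:2}
see next → mike; now {november:17, juliet:16, alpha:15, foxtrot:10, india:2}
update juliet to severity 14 → {november:17, alpha:15, juliet:14, foxtrot:10, india:2}
update juliet to severity 34 → {juliet:34, november:17, alpha:15, foxtrot:10, india:2}
update alpha to severity 13 → {juliet:34, november:17, alpha:13, foxtrot:10, india:2}
update india to severity 40 → {india:40, juliet:34, november:17, alpha:13, foxtrot:10}
see next → india; now {juliet:34, november:17, alpha:13, foxtrot:10}
see next → juliet; now {november:17, alpha:13, foxtrot:10}
see next → november; now {alpha:13, foxtrot:10}
see next → alpha; now {foxtrot:10}

[hotel, romeo, echo, bravo, quebec, mike, india, juliet, november, alpha]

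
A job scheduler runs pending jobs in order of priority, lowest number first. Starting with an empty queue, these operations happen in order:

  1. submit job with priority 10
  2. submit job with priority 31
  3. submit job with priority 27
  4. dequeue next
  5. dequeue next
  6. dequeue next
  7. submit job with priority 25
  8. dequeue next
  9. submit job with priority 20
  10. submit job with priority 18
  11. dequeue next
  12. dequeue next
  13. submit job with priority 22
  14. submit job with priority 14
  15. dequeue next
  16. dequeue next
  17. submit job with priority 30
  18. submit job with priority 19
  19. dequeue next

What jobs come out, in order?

10 → 27 → 31 → 25 → 18 → 20 → 14 → 22 → 19

insert 10 → {10}
insert 31 → {10, 31}
insert 27 → {10, 27, 31}
dequeue next → 10; now {27, 31}
dequeue next → 27; now {31}
dequeue next → 31; now {}
insert 25 → {25}
dequeue next → 25; now {}
insert 20 → {20}
insert 18 → {18, 20}
dequeue next → 18; now {20}
dequeue next → 20; now {}
insert 22 → {22}
insert 14 → {14, 22}
dequeue next → 14; now {22}
dequeue next → 22; now {}
insert 30 → {30}
insert 19 → {19, 30}
dequeue next → 19; now {30}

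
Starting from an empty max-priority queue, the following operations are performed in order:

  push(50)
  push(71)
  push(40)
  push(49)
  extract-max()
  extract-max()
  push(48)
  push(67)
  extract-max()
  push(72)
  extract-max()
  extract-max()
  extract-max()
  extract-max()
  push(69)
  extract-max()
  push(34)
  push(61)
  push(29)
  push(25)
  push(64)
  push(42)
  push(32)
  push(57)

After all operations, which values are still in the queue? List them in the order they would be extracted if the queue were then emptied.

insert 50 → {50}
insert 71 → {71, 50}
insert 40 → {71, 50, 40}
insert 49 → {71, 50, 49, 40}
extract-max → 71; now {50, 49, 40}
extract-max → 50; now {49, 40}
insert 48 → {49, 48, 40}
insert 67 → {67, 49, 48, 40}
extract-max → 67; now {49, 48, 40}
insert 72 → {72, 49, 48, 40}
extract-max → 72; now {49, 48, 40}
extract-max → 49; now {48, 40}
extract-max → 48; now {40}
extract-max → 40; now {}
insert 69 → {69}
extract-max → 69; now {}
insert 34 → {34}
insert 61 → {61, 34}
insert 29 → {61, 34, 29}
insert 25 → {61, 34, 29, 25}
insert 64 → {64, 61, 34, 29, 25}
insert 42 → {64, 61, 42, 34, 29, 25}
insert 32 → {64, 61, 42, 34, 32, 29, 25}
insert 57 → {64, 61, 57, 42, 34, 32, 29, 25}

64, 61, 57, 42, 34, 32, 29, 25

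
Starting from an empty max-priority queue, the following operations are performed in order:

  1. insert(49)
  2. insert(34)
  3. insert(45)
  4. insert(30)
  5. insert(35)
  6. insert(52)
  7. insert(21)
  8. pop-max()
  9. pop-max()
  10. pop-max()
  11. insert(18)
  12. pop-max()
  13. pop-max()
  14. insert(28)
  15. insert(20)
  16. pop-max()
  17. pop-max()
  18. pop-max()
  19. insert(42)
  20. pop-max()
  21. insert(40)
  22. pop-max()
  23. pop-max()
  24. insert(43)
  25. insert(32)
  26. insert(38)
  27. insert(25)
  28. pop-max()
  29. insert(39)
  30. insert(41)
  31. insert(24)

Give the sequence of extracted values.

[52, 49, 45, 35, 34, 30, 28, 21, 42, 40, 20, 43]

insert 49 → {49}
insert 34 → {49, 34}
insert 45 → {49, 45, 34}
insert 30 → {49, 45, 34, 30}
insert 35 → {49, 45, 35, 34, 30}
insert 52 → {52, 49, 45, 35, 34, 30}
insert 21 → {52, 49, 45, 35, 34, 30, 21}
pop-max → 52; now {49, 45, 35, 34, 30, 21}
pop-max → 49; now {45, 35, 34, 30, 21}
pop-max → 45; now {35, 34, 30, 21}
insert 18 → {35, 34, 30, 21, 18}
pop-max → 35; now {34, 30, 21, 18}
pop-max → 34; now {30, 21, 18}
insert 28 → {30, 28, 21, 18}
insert 20 → {30, 28, 21, 20, 18}
pop-max → 30; now {28, 21, 20, 18}
pop-max → 28; now {21, 20, 18}
pop-max → 21; now {20, 18}
insert 42 → {42, 20, 18}
pop-max → 42; now {20, 18}
insert 40 → {40, 20, 18}
pop-max → 40; now {20, 18}
pop-max → 20; now {18}
insert 43 → {43, 18}
insert 32 → {43, 32, 18}
insert 38 → {43, 38, 32, 18}
insert 25 → {43, 38, 32, 25, 18}
pop-max → 43; now {38, 32, 25, 18}
insert 39 → {39, 38, 32, 25, 18}
insert 41 → {41, 39, 38, 32, 25, 18}
insert 24 → {41, 39, 38, 32, 25, 24, 18}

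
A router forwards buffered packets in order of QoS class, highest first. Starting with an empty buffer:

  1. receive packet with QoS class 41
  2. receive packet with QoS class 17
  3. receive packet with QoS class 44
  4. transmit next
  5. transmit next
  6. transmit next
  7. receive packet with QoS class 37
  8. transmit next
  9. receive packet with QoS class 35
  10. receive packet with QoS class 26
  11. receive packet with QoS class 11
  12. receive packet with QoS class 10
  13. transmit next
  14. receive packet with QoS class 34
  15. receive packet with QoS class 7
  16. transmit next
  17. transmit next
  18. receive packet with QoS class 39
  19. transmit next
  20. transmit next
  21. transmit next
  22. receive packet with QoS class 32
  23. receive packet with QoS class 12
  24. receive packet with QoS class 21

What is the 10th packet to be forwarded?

10

insert 41 → {41}
insert 17 → {41, 17}
insert 44 → {44, 41, 17}
transmit next → 44; now {41, 17}
transmit next → 41; now {17}
transmit next → 17; now {}
insert 37 → {37}
transmit next → 37; now {}
insert 35 → {35}
insert 26 → {35, 26}
insert 11 → {35, 26, 11}
insert 10 → {35, 26, 11, 10}
transmit next → 35; now {26, 11, 10}
insert 34 → {34, 26, 11, 10}
insert 7 → {34, 26, 11, 10, 7}
transmit next → 34; now {26, 11, 10, 7}
transmit next → 26; now {11, 10, 7}
insert 39 → {39, 11, 10, 7}
transmit next → 39; now {11, 10, 7}
transmit next → 11; now {10, 7}
transmit next → 10; now {7}
insert 32 → {32, 7}
insert 12 → {32, 12, 7}
insert 21 → {32, 21, 12, 7}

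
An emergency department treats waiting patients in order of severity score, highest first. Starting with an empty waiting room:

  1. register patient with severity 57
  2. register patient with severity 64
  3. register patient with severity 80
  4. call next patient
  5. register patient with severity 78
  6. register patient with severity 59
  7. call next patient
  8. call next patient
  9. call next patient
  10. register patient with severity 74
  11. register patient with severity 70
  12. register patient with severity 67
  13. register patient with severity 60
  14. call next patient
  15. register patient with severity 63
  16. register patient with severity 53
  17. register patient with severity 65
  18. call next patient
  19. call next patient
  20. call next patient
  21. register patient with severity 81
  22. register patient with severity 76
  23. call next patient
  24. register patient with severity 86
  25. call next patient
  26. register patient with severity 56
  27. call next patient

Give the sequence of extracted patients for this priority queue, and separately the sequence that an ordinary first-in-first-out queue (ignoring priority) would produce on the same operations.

priority queue: 80, 78, 64, 59, 74, 70, 67, 65, 81, 86, 76; FIFO queue: [57, 64, 80, 78, 59, 74, 70, 67, 60, 63, 53]

insert 57 → {57}
insert 64 → {64, 57}
insert 80 → {80, 64, 57}
call next patient → 80; now {64, 57}
insert 78 → {78, 64, 57}
insert 59 → {78, 64, 59, 57}
call next patient → 78; now {64, 59, 57}
call next patient → 64; now {59, 57}
call next patient → 59; now {57}
insert 74 → {74, 57}
insert 70 → {74, 70, 57}
insert 67 → {74, 70, 67, 57}
insert 60 → {74, 70, 67, 60, 57}
call next patient → 74; now {70, 67, 60, 57}
insert 63 → {70, 67, 63, 60, 57}
insert 53 → {70, 67, 63, 60, 57, 53}
insert 65 → {70, 67, 65, 63, 60, 57, 53}
call next patient → 70; now {67, 65, 63, 60, 57, 53}
call next patient → 67; now {65, 63, 60, 57, 53}
call next patient → 65; now {63, 60, 57, 53}
insert 81 → {81, 63, 60, 57, 53}
insert 76 → {81, 76, 63, 60, 57, 53}
call next patient → 81; now {76, 63, 60, 57, 53}
insert 86 → {86, 76, 63, 60, 57, 53}
call next patient → 86; now {76, 63, 60, 57, 53}
insert 56 → {76, 63, 60, 57, 56, 53}
call next patient → 76; now {63, 60, 57, 56, 53}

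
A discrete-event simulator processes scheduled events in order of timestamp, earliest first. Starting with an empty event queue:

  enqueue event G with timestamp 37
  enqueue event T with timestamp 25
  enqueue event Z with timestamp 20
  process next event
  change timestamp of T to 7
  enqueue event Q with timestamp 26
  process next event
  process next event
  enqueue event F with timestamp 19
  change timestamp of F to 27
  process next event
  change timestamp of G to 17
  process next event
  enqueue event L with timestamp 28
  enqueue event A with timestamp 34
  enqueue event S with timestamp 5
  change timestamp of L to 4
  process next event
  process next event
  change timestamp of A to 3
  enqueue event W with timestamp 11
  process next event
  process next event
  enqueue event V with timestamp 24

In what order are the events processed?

add G (timestamp 37) → {G:37}
add T (timestamp 25) → {T:25, G:37}
add Z (timestamp 20) → {Z:20, T:25, G:37}
process next event → Z; now {T:25, G:37}
update T to timestamp 7 → {T:7, G:37}
add Q (timestamp 26) → {T:7, Q:26, G:37}
process next event → T; now {Q:26, G:37}
process next event → Q; now {G:37}
add F (timestamp 19) → {F:19, G:37}
update F to timestamp 27 → {F:27, G:37}
process next event → F; now {G:37}
update G to timestamp 17 → {G:17}
process next event → G; now {}
add L (timestamp 28) → {L:28}
add A (timestamp 34) → {L:28, A:34}
add S (timestamp 5) → {S:5, L:28, A:34}
update L to timestamp 4 → {L:4, S:5, A:34}
process next event → L; now {S:5, A:34}
process next event → S; now {A:34}
update A to timestamp 3 → {A:3}
add W (timestamp 11) → {A:3, W:11}
process next event → A; now {W:11}
process next event → W; now {}
add V (timestamp 24) → {V:24}

Z, T, Q, F, G, L, S, A, W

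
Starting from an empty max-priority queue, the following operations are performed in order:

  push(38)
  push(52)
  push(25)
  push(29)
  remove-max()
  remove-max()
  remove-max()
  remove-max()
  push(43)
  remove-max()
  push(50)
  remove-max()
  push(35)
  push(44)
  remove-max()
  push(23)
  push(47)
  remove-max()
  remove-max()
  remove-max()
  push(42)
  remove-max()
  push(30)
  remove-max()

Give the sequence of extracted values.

52, 38, 29, 25, 43, 50, 44, 47, 35, 23, 42, 30

insert 38 → {38}
insert 52 → {52, 38}
insert 25 → {52, 38, 25}
insert 29 → {52, 38, 29, 25}
remove-max → 52; now {38, 29, 25}
remove-max → 38; now {29, 25}
remove-max → 29; now {25}
remove-max → 25; now {}
insert 43 → {43}
remove-max → 43; now {}
insert 50 → {50}
remove-max → 50; now {}
insert 35 → {35}
insert 44 → {44, 35}
remove-max → 44; now {35}
insert 23 → {35, 23}
insert 47 → {47, 35, 23}
remove-max → 47; now {35, 23}
remove-max → 35; now {23}
remove-max → 23; now {}
insert 42 → {42}
remove-max → 42; now {}
insert 30 → {30}
remove-max → 30; now {}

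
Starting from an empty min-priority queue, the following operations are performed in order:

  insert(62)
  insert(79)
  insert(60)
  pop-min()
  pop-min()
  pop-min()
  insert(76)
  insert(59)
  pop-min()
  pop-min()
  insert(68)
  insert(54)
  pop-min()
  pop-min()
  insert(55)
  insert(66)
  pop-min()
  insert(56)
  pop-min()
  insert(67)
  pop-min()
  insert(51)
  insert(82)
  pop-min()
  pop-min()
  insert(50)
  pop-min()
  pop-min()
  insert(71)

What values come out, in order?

60, 62, 79, 59, 76, 54, 68, 55, 56, 66, 51, 67, 50, 82

insert 62 → {62}
insert 79 → {62, 79}
insert 60 → {60, 62, 79}
pop-min → 60; now {62, 79}
pop-min → 62; now {79}
pop-min → 79; now {}
insert 76 → {76}
insert 59 → {59, 76}
pop-min → 59; now {76}
pop-min → 76; now {}
insert 68 → {68}
insert 54 → {54, 68}
pop-min → 54; now {68}
pop-min → 68; now {}
insert 55 → {55}
insert 66 → {55, 66}
pop-min → 55; now {66}
insert 56 → {56, 66}
pop-min → 56; now {66}
insert 67 → {66, 67}
pop-min → 66; now {67}
insert 51 → {51, 67}
insert 82 → {51, 67, 82}
pop-min → 51; now {67, 82}
pop-min → 67; now {82}
insert 50 → {50, 82}
pop-min → 50; now {82}
pop-min → 82; now {}
insert 71 → {71}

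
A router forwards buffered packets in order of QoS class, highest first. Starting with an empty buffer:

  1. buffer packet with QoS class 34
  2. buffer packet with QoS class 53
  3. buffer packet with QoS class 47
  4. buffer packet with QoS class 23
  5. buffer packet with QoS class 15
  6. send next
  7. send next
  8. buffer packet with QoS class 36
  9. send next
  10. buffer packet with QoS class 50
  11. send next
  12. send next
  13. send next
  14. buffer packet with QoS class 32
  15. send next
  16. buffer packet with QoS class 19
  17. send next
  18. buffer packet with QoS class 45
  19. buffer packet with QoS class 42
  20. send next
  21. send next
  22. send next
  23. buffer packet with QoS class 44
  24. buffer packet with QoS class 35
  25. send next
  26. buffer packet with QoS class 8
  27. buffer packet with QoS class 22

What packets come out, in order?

insert 34 → {34}
insert 53 → {53, 34}
insert 47 → {53, 47, 34}
insert 23 → {53, 47, 34, 23}
insert 15 → {53, 47, 34, 23, 15}
send next → 53; now {47, 34, 23, 15}
send next → 47; now {34, 23, 15}
insert 36 → {36, 34, 23, 15}
send next → 36; now {34, 23, 15}
insert 50 → {50, 34, 23, 15}
send next → 50; now {34, 23, 15}
send next → 34; now {23, 15}
send next → 23; now {15}
insert 32 → {32, 15}
send next → 32; now {15}
insert 19 → {19, 15}
send next → 19; now {15}
insert 45 → {45, 15}
insert 42 → {45, 42, 15}
send next → 45; now {42, 15}
send next → 42; now {15}
send next → 15; now {}
insert 44 → {44}
insert 35 → {44, 35}
send next → 44; now {35}
insert 8 → {35, 8}
insert 22 → {35, 22, 8}

[53, 47, 36, 50, 34, 23, 32, 19, 45, 42, 15, 44]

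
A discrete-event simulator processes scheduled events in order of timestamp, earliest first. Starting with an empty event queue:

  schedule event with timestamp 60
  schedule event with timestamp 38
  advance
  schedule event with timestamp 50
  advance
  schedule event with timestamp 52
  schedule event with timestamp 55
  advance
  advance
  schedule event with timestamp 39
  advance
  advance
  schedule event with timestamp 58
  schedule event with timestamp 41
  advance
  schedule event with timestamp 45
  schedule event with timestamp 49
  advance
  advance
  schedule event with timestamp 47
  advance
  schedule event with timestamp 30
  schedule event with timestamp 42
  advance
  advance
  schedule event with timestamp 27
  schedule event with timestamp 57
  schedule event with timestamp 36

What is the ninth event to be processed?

49

insert 60 → {60}
insert 38 → {38, 60}
advance → 38; now {60}
insert 50 → {50, 60}
advance → 50; now {60}
insert 52 → {52, 60}
insert 55 → {52, 55, 60}
advance → 52; now {55, 60}
advance → 55; now {60}
insert 39 → {39, 60}
advance → 39; now {60}
advance → 60; now {}
insert 58 → {58}
insert 41 → {41, 58}
advance → 41; now {58}
insert 45 → {45, 58}
insert 49 → {45, 49, 58}
advance → 45; now {49, 58}
advance → 49; now {58}
insert 47 → {47, 58}
advance → 47; now {58}
insert 30 → {30, 58}
insert 42 → {30, 42, 58}
advance → 30; now {42, 58}
advance → 42; now {58}
insert 27 → {27, 58}
insert 57 → {27, 57, 58}
insert 36 → {27, 36, 57, 58}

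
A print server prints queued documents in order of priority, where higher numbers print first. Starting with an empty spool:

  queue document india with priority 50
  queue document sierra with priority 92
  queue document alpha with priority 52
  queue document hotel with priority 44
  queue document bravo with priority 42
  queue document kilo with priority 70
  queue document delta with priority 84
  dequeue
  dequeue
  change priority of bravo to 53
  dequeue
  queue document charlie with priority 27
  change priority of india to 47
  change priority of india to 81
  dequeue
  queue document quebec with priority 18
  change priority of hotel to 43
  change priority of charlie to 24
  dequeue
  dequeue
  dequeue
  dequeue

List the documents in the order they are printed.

sierra, delta, kilo, india, bravo, alpha, hotel, charlie

add india (priority 50) → {india:50}
add sierra (priority 92) → {sierra:92, india:50}
add alpha (priority 52) → {sierra:92, alpha:52, india:50}
add hotel (priority 44) → {sierra:92, alpha:52, india:50, hotel:44}
add bravo (priority 42) → {sierra:92, alpha:52, india:50, hotel:44, bravo:42}
add kilo (priority 70) → {sierra:92, kilo:70, alpha:52, india:50, hotel:44, bravo:42}
add delta (priority 84) → {sierra:92, delta:84, kilo:70, alpha:52, india:50, hotel:44, bravo:42}
dequeue → sierra; now {delta:84, kilo:70, alpha:52, india:50, hotel:44, bravo:42}
dequeue → delta; now {kilo:70, alpha:52, india:50, hotel:44, bravo:42}
update bravo to priority 53 → {kilo:70, bravo:53, alpha:52, india:50, hotel:44}
dequeue → kilo; now {bravo:53, alpha:52, india:50, hotel:44}
add charlie (priority 27) → {bravo:53, alpha:52, india:50, hotel:44, charlie:27}
update india to priority 47 → {bravo:53, alpha:52, india:47, hotel:44, charlie:27}
update india to priority 81 → {india:81, bravo:53, alpha:52, hotel:44, charlie:27}
dequeue → india; now {bravo:53, alpha:52, hotel:44, charlie:27}
add quebec (priority 18) → {bravo:53, alpha:52, hotel:44, charlie:27, quebec:18}
update hotel to priority 43 → {bravo:53, alpha:52, hotel:43, charlie:27, quebec:18}
update charlie to priority 24 → {bravo:53, alpha:52, hotel:43, charlie:24, quebec:18}
dequeue → bravo; now {alpha:52, hotel:43, charlie:24, quebec:18}
dequeue → alpha; now {hotel:43, charlie:24, quebec:18}
dequeue → hotel; now {charlie:24, quebec:18}
dequeue → charlie; now {quebec:18}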